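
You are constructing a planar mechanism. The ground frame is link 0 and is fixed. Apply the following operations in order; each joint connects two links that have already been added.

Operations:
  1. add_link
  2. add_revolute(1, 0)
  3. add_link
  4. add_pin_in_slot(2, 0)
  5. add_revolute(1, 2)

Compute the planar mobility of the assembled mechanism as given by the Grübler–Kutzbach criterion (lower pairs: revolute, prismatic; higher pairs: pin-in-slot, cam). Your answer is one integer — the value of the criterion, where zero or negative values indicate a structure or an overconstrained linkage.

M = 1

ground; <1,0,0>
#1 <2,0,0>
R:1↔0 J1 <2,1,0>
#2 <3,1,0>
PS:2↔0 J2 <3,1,1>
R:1↔2 J1 <3,2,1>
3×2 − 2×2 − 1×1 = 1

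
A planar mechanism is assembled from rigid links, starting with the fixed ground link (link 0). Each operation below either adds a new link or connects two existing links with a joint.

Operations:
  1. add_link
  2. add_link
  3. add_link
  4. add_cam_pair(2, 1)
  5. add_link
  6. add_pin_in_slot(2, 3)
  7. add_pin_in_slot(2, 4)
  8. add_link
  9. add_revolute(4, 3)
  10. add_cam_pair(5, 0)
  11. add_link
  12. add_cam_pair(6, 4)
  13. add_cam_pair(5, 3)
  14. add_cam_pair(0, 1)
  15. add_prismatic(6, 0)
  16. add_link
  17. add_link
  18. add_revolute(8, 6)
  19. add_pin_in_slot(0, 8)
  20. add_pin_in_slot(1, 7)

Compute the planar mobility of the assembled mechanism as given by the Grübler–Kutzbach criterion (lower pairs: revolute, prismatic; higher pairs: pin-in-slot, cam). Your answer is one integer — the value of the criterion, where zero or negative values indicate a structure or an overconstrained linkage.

(L,J1,J2)=(1,0,0); link0 fixed
link1: (2,0,0)
link2: (3,0,0)
link3: (4,0,0)
C 2-1 [J2]: (4,0,1)
link4: (5,0,1)
PS 2-3 [J2]: (5,0,2)
PS 2-4 [J2]: (5,0,3)
link5: (6,0,3)
R 4-3 [J1]: (6,1,3)
C 5-0 [J2]: (6,1,4)
link6: (7,1,4)
C 6-4 [J2]: (7,1,5)
C 5-3 [J2]: (7,1,6)
C 0-1 [J2]: (7,1,7)
P 6-0 [J1]: (7,2,7)
link7: (8,2,7)
link8: (9,2,7)
R 8-6 [J1]: (9,3,7)
PS 0-8 [J2]: (9,3,8)
PS 1-7 [J2]: (9,3,9)
Grübler: 3·8 − 2·3 − 9 = 9

M = 9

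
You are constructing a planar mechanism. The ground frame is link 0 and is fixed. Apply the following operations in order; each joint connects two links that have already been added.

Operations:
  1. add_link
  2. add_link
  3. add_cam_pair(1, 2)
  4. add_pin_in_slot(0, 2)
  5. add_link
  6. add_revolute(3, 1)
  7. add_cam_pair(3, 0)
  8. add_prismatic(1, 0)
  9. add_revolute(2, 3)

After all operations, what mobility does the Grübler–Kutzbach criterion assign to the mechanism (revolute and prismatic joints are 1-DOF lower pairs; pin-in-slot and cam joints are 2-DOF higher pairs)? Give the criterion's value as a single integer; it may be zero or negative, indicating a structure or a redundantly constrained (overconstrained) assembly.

M = 0

ground; <1,0,0>
#1 <2,0,0>
#2 <3,0,0>
C:1↔2 J2 <3,0,1>
PS:0↔2 J2 <3,0,2>
#3 <4,0,2>
R:3↔1 J1 <4,1,2>
C:3↔0 J2 <4,1,3>
P:1↔0 J1 <4,2,3>
R:2↔3 J1 <4,3,3>
3×3 − 2×3 − 1×3 = 0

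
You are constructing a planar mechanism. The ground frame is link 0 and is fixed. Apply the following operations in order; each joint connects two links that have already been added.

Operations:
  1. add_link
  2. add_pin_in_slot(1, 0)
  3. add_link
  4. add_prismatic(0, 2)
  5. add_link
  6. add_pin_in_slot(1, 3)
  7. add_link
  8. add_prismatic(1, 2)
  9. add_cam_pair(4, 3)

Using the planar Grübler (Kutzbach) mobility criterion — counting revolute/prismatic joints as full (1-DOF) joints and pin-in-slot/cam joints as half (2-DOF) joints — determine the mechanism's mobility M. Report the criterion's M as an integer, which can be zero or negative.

(L,J1,J2)=(1,0,0); link0 fixed
link1: (2,0,0)
PS 1-0 [J2]: (2,0,1)
link2: (3,0,1)
P 0-2 [J1]: (3,1,1)
link3: (4,1,1)
PS 1-3 [J2]: (4,1,2)
link4: (5,1,2)
P 1-2 [J1]: (5,2,2)
C 4-3 [J2]: (5,2,3)
Grübler: 3·4 − 2·2 − 3 = 5

M = 5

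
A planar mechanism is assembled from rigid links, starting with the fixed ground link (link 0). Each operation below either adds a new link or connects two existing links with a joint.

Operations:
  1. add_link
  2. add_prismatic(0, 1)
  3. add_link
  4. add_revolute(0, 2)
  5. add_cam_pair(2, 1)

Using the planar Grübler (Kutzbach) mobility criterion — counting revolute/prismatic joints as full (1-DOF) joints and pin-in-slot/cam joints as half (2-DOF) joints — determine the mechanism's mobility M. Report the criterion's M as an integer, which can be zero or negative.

(L,J1,J2)=(1,0,0); link0 fixed
link1: (2,0,0)
P 0-1 [J1]: (2,1,0)
link2: (3,1,0)
R 0-2 [J1]: (3,2,0)
C 2-1 [J2]: (3,2,1)
Grübler: 3·2 − 2·2 − 1 = 1

M = 1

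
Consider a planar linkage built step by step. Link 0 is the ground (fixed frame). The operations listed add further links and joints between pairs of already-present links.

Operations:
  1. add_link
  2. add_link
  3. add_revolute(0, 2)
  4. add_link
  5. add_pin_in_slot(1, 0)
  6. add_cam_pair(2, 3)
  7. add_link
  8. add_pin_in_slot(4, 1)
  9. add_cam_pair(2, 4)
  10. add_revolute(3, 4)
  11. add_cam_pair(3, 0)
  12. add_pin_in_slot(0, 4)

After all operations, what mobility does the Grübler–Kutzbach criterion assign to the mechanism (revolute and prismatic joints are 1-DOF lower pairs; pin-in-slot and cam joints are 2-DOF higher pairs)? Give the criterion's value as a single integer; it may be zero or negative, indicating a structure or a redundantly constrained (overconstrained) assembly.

M = 2

[1;0;0] (link 0 is ground)
L+ [2;0;0]
L+ [3;0;0]
R(0,2)∈J1 [3;1;0]
L+ [4;1;0]
PS(1,0)∈J2 [4;1;1]
C(2,3)∈J2 [4;1;2]
L+ [5;1;2]
PS(4,1)∈J2 [5;1;3]
C(2,4)∈J2 [5;1;4]
R(3,4)∈J1 [5;2;4]
C(3,0)∈J2 [5;2;5]
PS(0,4)∈J2 [5;2;6]
mobility = 12 − 4 − 6 = 2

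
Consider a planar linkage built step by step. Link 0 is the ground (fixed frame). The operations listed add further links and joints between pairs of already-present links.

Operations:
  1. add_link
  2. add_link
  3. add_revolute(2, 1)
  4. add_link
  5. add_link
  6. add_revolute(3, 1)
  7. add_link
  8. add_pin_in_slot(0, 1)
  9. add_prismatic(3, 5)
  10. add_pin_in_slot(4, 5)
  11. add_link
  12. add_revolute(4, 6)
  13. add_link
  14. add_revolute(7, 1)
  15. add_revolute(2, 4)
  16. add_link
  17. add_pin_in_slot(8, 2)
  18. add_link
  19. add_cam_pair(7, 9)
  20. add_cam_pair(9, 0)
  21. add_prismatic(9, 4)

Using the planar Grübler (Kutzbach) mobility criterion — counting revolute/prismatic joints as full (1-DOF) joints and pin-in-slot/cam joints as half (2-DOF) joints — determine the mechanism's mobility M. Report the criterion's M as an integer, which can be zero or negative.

M = 8

link 0 = ground. State L|J1|J2 = 1|0|0
+link1  2|0|0
+link2  3|0|0
R(2,1) f=1→J1  3|1|0
+link3  4|1|0
+link4  5|1|0
R(3,1) f=1→J1  5|2|0
+link5  6|2|0
PS(0,1) f=2→J2  6|2|1
P(3,5) f=1→J1  6|3|1
PS(4,5) f=2→J2  6|3|2
+link6  7|3|2
R(4,6) f=1→J1  7|4|2
+link7  8|4|2
R(7,1) f=1→J1  8|5|2
R(2,4) f=1→J1  8|6|2
+link8  9|6|2
PS(8,2) f=2→J2  9|6|3
+link9  10|6|3
C(7,9) f=2→J2  10|6|4
C(9,0) f=2→J2  10|6|5
P(9,4) f=1→J1  10|7|5
M = 3(10−1)−2·7−5 = 27−14−5 = 8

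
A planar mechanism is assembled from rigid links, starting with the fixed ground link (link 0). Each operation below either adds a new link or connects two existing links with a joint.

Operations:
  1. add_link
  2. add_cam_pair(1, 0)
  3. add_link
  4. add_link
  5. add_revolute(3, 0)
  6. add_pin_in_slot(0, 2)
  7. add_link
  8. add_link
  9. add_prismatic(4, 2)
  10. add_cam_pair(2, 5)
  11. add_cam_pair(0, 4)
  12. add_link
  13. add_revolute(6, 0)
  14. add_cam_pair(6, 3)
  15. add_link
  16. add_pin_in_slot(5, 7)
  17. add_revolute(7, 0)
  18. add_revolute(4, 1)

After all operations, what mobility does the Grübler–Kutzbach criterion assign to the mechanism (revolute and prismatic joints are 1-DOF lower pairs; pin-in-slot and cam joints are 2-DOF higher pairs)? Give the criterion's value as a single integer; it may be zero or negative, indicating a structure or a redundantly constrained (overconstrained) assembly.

link 0 = ground. State L|J1|J2 = 1|0|0
+link1  2|0|0
C(1,0) f=2→J2  2|0|1
+link2  3|0|1
+link3  4|0|1
R(3,0) f=1→J1  4|1|1
PS(0,2) f=2→J2  4|1|2
+link4  5|1|2
+link5  6|1|2
P(4,2) f=1→J1  6|2|2
C(2,5) f=2→J2  6|2|3
C(0,4) f=2→J2  6|2|4
+link6  7|2|4
R(6,0) f=1→J1  7|3|4
C(6,3) f=2→J2  7|3|5
+link7  8|3|5
PS(5,7) f=2→J2  8|3|6
R(7,0) f=1→J1  8|4|6
R(4,1) f=1→J1  8|5|6
M = 3(8−1)−2·5−6 = 21−10−6 = 5

M = 5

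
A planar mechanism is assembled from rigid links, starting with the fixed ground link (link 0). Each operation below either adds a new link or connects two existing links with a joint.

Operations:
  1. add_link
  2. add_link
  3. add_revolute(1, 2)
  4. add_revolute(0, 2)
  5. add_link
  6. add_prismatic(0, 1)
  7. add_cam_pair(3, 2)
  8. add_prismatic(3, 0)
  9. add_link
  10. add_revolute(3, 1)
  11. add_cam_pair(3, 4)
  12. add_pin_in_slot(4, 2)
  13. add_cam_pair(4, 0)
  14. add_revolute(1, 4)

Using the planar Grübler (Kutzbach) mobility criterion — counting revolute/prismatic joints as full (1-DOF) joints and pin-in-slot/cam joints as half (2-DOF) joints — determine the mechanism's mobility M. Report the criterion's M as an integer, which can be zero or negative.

M = -4

(L,J1,J2)=(1,0,0); link0 fixed
link1: (2,0,0)
link2: (3,0,0)
R 1-2 [J1]: (3,1,0)
R 0-2 [J1]: (3,2,0)
link3: (4,2,0)
P 0-1 [J1]: (4,3,0)
C 3-2 [J2]: (4,3,1)
P 3-0 [J1]: (4,4,1)
link4: (5,4,1)
R 3-1 [J1]: (5,5,1)
C 3-4 [J2]: (5,5,2)
PS 4-2 [J2]: (5,5,3)
C 4-0 [J2]: (5,5,4)
R 1-4 [J1]: (5,6,4)
Grübler: 3·4 − 2·6 − 4 = -4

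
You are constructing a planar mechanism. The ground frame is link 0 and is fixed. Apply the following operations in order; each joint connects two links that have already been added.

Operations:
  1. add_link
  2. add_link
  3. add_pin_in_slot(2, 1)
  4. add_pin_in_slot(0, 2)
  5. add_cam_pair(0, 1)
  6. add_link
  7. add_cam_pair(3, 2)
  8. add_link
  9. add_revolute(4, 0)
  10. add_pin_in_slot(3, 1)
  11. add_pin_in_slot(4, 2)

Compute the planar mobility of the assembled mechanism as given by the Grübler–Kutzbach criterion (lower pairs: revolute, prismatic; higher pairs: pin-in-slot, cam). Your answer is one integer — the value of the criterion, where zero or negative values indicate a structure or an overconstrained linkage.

link 0 = ground. State L|J1|J2 = 1|0|0
+link1  2|0|0
+link2  3|0|0
PS(2,1) f=2→J2  3|0|1
PS(0,2) f=2→J2  3|0|2
C(0,1) f=2→J2  3|0|3
+link3  4|0|3
C(3,2) f=2→J2  4|0|4
+link4  5|0|4
R(4,0) f=1→J1  5|1|4
PS(3,1) f=2→J2  5|1|5
PS(4,2) f=2→J2  5|1|6
M = 3(5−1)−2·1−6 = 12−2−6 = 4

M = 4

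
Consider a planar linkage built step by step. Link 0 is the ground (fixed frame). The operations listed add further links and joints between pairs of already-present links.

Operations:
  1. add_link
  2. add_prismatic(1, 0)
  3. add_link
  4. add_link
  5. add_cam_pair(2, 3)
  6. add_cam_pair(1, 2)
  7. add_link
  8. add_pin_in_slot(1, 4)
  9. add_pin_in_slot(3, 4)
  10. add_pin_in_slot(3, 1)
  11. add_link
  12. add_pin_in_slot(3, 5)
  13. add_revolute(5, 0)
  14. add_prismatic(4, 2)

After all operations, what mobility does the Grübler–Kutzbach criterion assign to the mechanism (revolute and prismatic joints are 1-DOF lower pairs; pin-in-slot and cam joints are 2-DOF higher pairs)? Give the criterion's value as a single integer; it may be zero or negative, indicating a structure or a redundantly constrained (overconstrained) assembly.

M = 3

(L,J1,J2)=(1,0,0); link0 fixed
link1: (2,0,0)
P 1-0 [J1]: (2,1,0)
link2: (3,1,0)
link3: (4,1,0)
C 2-3 [J2]: (4,1,1)
C 1-2 [J2]: (4,1,2)
link4: (5,1,2)
PS 1-4 [J2]: (5,1,3)
PS 3-4 [J2]: (5,1,4)
PS 3-1 [J2]: (5,1,5)
link5: (6,1,5)
PS 3-5 [J2]: (6,1,6)
R 5-0 [J1]: (6,2,6)
P 4-2 [J1]: (6,3,6)
Grübler: 3·5 − 2·3 − 6 = 3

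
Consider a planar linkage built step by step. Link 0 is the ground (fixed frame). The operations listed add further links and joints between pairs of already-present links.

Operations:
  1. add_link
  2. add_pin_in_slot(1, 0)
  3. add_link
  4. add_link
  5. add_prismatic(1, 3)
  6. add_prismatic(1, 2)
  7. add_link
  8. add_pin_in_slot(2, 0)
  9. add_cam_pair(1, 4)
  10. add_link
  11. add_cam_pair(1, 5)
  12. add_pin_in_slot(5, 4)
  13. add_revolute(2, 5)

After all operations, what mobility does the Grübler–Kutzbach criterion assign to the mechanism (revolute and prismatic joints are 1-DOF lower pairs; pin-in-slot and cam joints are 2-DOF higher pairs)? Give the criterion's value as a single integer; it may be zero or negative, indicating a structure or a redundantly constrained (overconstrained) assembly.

M = 4

[1;0;0] (link 0 is ground)
L+ [2;0;0]
PS(1,0)∈J2 [2;0;1]
L+ [3;0;1]
L+ [4;0;1]
P(1,3)∈J1 [4;1;1]
P(1,2)∈J1 [4;2;1]
L+ [5;2;1]
PS(2,0)∈J2 [5;2;2]
C(1,4)∈J2 [5;2;3]
L+ [6;2;3]
C(1,5)∈J2 [6;2;4]
PS(5,4)∈J2 [6;2;5]
R(2,5)∈J1 [6;3;5]
mobility = 15 − 6 − 5 = 4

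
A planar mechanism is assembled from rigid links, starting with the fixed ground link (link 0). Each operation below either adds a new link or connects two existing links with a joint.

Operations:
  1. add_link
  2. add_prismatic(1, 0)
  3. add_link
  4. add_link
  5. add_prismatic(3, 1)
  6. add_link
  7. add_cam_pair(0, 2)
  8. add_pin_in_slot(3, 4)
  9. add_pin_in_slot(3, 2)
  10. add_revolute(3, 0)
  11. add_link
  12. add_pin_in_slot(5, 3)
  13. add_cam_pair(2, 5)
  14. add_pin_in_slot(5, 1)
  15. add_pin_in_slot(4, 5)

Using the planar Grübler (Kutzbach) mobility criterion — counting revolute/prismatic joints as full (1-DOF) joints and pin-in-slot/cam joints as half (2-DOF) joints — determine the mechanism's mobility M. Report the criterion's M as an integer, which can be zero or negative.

M = 2

link 0 = ground. State L|J1|J2 = 1|0|0
+link1  2|0|0
P(1,0) f=1→J1  2|1|0
+link2  3|1|0
+link3  4|1|0
P(3,1) f=1→J1  4|2|0
+link4  5|2|0
C(0,2) f=2→J2  5|2|1
PS(3,4) f=2→J2  5|2|2
PS(3,2) f=2→J2  5|2|3
R(3,0) f=1→J1  5|3|3
+link5  6|3|3
PS(5,3) f=2→J2  6|3|4
C(2,5) f=2→J2  6|3|5
PS(5,1) f=2→J2  6|3|6
PS(4,5) f=2→J2  6|3|7
M = 3(6−1)−2·3−7 = 15−6−7 = 2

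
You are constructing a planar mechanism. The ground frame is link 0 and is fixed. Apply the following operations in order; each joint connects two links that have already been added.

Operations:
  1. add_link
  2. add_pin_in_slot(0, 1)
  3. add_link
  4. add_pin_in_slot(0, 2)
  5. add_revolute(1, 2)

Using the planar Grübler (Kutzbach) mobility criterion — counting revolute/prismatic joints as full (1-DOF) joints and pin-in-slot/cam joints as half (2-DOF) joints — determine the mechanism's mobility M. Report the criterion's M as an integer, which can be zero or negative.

M = 2

L=1 J1=0 J2=0
add link → L=2 J1=0 J2=0
PS@0,1 dof=2 J2 → L=2 J1=0 J2=1
add link → L=3 J1=0 J2=1
PS@0,2 dof=2 J2 → L=3 J1=0 J2=2
R@1,2 dof=1 J1 → L=3 J1=1 J2=2
M=3(L−1)−2J1−J2=3·2−2·1−2=2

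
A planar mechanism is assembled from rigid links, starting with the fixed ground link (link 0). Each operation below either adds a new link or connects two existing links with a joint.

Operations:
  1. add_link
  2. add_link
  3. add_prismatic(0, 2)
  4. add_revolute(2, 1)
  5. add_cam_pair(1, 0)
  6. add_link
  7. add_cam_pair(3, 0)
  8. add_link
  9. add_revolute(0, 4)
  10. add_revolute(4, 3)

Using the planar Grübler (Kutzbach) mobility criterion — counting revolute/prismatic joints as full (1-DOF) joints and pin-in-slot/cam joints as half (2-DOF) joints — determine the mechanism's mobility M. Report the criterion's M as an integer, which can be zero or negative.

[1;0;0] (link 0 is ground)
L+ [2;0;0]
L+ [3;0;0]
P(0,2)∈J1 [3;1;0]
R(2,1)∈J1 [3;2;0]
C(1,0)∈J2 [3;2;1]
L+ [4;2;1]
C(3,0)∈J2 [4;2;2]
L+ [5;2;2]
R(0,4)∈J1 [5;3;2]
R(4,3)∈J1 [5;4;2]
mobility = 12 − 8 − 2 = 2

M = 2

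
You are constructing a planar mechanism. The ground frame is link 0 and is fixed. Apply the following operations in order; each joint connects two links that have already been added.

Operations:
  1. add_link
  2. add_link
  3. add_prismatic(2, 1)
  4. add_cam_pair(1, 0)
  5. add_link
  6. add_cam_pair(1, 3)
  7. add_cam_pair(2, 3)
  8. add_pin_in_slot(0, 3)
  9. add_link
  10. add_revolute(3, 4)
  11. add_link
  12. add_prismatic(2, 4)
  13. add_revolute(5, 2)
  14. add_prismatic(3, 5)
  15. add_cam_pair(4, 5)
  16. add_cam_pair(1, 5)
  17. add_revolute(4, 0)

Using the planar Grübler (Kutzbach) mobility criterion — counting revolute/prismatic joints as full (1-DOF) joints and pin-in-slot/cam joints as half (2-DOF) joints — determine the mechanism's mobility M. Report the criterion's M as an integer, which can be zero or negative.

L=1 J1=0 J2=0
add link → L=2 J1=0 J2=0
add link → L=3 J1=0 J2=0
P@2,1 dof=1 J1 → L=3 J1=1 J2=0
C@1,0 dof=2 J2 → L=3 J1=1 J2=1
add link → L=4 J1=1 J2=1
C@1,3 dof=2 J2 → L=4 J1=1 J2=2
C@2,3 dof=2 J2 → L=4 J1=1 J2=3
PS@0,3 dof=2 J2 → L=4 J1=1 J2=4
add link → L=5 J1=1 J2=4
R@3,4 dof=1 J1 → L=5 J1=2 J2=4
add link → L=6 J1=2 J2=4
P@2,4 dof=1 J1 → L=6 J1=3 J2=4
R@5,2 dof=1 J1 → L=6 J1=4 J2=4
P@3,5 dof=1 J1 → L=6 J1=5 J2=4
C@4,5 dof=2 J2 → L=6 J1=5 J2=5
C@1,5 dof=2 J2 → L=6 J1=5 J2=6
R@4,0 dof=1 J1 → L=6 J1=6 J2=6
M=3(L−1)−2J1−J2=3·5−2·6−6=-3

M = -3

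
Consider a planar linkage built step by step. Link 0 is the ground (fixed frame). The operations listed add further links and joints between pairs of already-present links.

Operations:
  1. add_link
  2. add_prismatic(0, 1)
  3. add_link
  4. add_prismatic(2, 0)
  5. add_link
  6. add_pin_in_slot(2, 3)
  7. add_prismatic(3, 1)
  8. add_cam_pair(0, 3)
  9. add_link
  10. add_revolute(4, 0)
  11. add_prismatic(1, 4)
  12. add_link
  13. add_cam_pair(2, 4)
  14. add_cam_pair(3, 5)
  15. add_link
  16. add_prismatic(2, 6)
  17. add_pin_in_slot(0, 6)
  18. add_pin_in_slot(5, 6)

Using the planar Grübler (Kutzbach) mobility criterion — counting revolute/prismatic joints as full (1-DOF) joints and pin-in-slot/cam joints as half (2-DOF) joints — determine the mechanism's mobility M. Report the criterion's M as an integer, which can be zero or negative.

M = 0

link 0 = ground. State L|J1|J2 = 1|0|0
+link1  2|0|0
P(0,1) f=1→J1  2|1|0
+link2  3|1|0
P(2,0) f=1→J1  3|2|0
+link3  4|2|0
PS(2,3) f=2→J2  4|2|1
P(3,1) f=1→J1  4|3|1
C(0,3) f=2→J2  4|3|2
+link4  5|3|2
R(4,0) f=1→J1  5|4|2
P(1,4) f=1→J1  5|5|2
+link5  6|5|2
C(2,4) f=2→J2  6|5|3
C(3,5) f=2→J2  6|5|4
+link6  7|5|4
P(2,6) f=1→J1  7|6|4
PS(0,6) f=2→J2  7|6|5
PS(5,6) f=2→J2  7|6|6
M = 3(7−1)−2·6−6 = 18−12−6 = 0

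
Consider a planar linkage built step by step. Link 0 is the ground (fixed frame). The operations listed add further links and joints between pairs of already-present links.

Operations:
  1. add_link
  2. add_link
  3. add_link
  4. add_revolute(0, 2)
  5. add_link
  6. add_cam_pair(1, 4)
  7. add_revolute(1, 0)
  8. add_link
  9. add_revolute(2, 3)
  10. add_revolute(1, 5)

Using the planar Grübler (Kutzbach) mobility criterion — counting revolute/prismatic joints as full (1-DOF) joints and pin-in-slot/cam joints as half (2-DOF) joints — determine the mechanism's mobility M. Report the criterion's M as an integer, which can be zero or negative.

(L,J1,J2)=(1,0,0); link0 fixed
link1: (2,0,0)
link2: (3,0,0)
link3: (4,0,0)
R 0-2 [J1]: (4,1,0)
link4: (5,1,0)
C 1-4 [J2]: (5,1,1)
R 1-0 [J1]: (5,2,1)
link5: (6,2,1)
R 2-3 [J1]: (6,3,1)
R 1-5 [J1]: (6,4,1)
Grübler: 3·5 − 2·4 − 1 = 6

M = 6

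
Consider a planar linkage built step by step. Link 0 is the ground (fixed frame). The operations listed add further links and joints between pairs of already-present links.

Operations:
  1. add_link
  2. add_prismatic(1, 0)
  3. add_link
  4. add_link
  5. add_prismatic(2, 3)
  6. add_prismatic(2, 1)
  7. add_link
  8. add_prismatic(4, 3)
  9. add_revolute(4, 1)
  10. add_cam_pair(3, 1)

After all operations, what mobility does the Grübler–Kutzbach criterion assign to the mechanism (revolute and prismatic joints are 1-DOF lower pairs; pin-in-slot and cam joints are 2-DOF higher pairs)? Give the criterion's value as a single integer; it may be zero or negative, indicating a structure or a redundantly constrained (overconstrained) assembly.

[1;0;0] (link 0 is ground)
L+ [2;0;0]
P(1,0)∈J1 [2;1;0]
L+ [3;1;0]
L+ [4;1;0]
P(2,3)∈J1 [4;2;0]
P(2,1)∈J1 [4;3;0]
L+ [5;3;0]
P(4,3)∈J1 [5;4;0]
R(4,1)∈J1 [5;5;0]
C(3,1)∈J2 [5;5;1]
mobility = 12 − 10 − 1 = 1

M = 1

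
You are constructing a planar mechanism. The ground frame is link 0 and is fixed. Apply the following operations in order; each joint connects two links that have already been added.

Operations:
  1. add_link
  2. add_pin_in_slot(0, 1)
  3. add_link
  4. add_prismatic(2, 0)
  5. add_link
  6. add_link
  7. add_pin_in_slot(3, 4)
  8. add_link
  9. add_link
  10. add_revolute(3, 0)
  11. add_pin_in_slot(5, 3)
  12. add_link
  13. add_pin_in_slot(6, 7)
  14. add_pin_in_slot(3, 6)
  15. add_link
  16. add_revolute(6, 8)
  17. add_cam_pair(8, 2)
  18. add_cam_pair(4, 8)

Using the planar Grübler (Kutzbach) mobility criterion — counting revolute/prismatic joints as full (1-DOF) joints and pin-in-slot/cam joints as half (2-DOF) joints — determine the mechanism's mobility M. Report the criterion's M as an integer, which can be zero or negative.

(L,J1,J2)=(1,0,0); link0 fixed
link1: (2,0,0)
PS 0-1 [J2]: (2,0,1)
link2: (3,0,1)
P 2-0 [J1]: (3,1,1)
link3: (4,1,1)
link4: (5,1,1)
PS 3-4 [J2]: (5,1,2)
link5: (6,1,2)
link6: (7,1,2)
R 3-0 [J1]: (7,2,2)
PS 5-3 [J2]: (7,2,3)
link7: (8,2,3)
PS 6-7 [J2]: (8,2,4)
PS 3-6 [J2]: (8,2,5)
link8: (9,2,5)
R 6-8 [J1]: (9,3,5)
C 8-2 [J2]: (9,3,6)
C 4-8 [J2]: (9,3,7)
Grübler: 3·8 − 2·3 − 7 = 11

M = 11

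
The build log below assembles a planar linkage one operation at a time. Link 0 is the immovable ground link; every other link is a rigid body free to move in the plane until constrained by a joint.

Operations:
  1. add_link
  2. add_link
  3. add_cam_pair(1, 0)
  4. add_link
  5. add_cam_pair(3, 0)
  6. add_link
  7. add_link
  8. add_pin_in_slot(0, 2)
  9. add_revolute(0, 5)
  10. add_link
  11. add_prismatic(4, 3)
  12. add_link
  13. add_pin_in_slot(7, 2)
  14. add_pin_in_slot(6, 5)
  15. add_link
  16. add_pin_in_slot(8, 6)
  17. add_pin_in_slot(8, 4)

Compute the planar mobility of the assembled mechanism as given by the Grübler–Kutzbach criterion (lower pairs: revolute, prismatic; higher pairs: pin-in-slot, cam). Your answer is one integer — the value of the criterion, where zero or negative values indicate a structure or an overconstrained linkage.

[1;0;0] (link 0 is ground)
L+ [2;0;0]
L+ [3;0;0]
C(1,0)∈J2 [3;0;1]
L+ [4;0;1]
C(3,0)∈J2 [4;0;2]
L+ [5;0;2]
L+ [6;0;2]
PS(0,2)∈J2 [6;0;3]
R(0,5)∈J1 [6;1;3]
L+ [7;1;3]
P(4,3)∈J1 [7;2;3]
L+ [8;2;3]
PS(7,2)∈J2 [8;2;4]
PS(6,5)∈J2 [8;2;5]
L+ [9;2;5]
PS(8,6)∈J2 [9;2;6]
PS(8,4)∈J2 [9;2;7]
mobility = 24 − 4 − 7 = 13

M = 13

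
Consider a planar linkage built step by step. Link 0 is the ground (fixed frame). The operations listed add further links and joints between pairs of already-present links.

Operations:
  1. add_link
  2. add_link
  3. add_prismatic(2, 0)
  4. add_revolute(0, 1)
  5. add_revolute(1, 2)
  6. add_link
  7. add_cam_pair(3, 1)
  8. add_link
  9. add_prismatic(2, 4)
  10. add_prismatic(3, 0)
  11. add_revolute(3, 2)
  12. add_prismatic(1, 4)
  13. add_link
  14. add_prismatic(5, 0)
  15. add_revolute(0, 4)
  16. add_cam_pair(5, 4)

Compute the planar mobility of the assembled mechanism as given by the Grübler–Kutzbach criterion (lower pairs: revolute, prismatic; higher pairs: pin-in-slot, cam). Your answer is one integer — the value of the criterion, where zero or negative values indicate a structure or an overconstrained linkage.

link 0 = ground. State L|J1|J2 = 1|0|0
+link1  2|0|0
+link2  3|0|0
P(2,0) f=1→J1  3|1|0
R(0,1) f=1→J1  3|2|0
R(1,2) f=1→J1  3|3|0
+link3  4|3|0
C(3,1) f=2→J2  4|3|1
+link4  5|3|1
P(2,4) f=1→J1  5|4|1
P(3,0) f=1→J1  5|5|1
R(3,2) f=1→J1  5|6|1
P(1,4) f=1→J1  5|7|1
+link5  6|7|1
P(5,0) f=1→J1  6|8|1
R(0,4) f=1→J1  6|9|1
C(5,4) f=2→J2  6|9|2
M = 3(6−1)−2·9−2 = 15−18−2 = -5

M = -5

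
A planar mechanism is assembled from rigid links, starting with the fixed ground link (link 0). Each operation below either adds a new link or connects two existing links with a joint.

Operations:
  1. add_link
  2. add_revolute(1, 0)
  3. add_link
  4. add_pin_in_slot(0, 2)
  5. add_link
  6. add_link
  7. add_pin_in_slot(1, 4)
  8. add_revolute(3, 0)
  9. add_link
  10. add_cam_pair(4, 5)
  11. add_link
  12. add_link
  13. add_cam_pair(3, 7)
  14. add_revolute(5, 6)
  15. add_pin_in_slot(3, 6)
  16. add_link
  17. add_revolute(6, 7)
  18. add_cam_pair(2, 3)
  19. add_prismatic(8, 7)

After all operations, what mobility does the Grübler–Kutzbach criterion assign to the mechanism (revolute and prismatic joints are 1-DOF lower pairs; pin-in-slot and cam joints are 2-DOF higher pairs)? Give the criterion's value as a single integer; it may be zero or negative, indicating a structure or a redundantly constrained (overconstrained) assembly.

[1;0;0] (link 0 is ground)
L+ [2;0;0]
R(1,0)∈J1 [2;1;0]
L+ [3;1;0]
PS(0,2)∈J2 [3;1;1]
L+ [4;1;1]
L+ [5;1;1]
PS(1,4)∈J2 [5;1;2]
R(3,0)∈J1 [5;2;2]
L+ [6;2;2]
C(4,5)∈J2 [6;2;3]
L+ [7;2;3]
L+ [8;2;3]
C(3,7)∈J2 [8;2;4]
R(5,6)∈J1 [8;3;4]
PS(3,6)∈J2 [8;3;5]
L+ [9;3;5]
R(6,7)∈J1 [9;4;5]
C(2,3)∈J2 [9;4;6]
P(8,7)∈J1 [9;5;6]
mobility = 24 − 10 − 6 = 8

M = 8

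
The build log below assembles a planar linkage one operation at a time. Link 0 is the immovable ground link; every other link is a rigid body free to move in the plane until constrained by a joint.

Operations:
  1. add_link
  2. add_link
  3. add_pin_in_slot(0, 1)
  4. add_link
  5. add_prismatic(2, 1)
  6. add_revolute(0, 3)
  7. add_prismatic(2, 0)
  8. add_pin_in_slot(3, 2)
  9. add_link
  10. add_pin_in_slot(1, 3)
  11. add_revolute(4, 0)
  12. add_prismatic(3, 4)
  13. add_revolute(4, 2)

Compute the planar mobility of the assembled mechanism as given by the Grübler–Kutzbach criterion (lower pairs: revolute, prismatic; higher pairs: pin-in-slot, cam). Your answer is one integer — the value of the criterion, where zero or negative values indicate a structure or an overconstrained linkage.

M = -3

[1;0;0] (link 0 is ground)
L+ [2;0;0]
L+ [3;0;0]
PS(0,1)∈J2 [3;0;1]
L+ [4;0;1]
P(2,1)∈J1 [4;1;1]
R(0,3)∈J1 [4;2;1]
P(2,0)∈J1 [4;3;1]
PS(3,2)∈J2 [4;3;2]
L+ [5;3;2]
PS(1,3)∈J2 [5;3;3]
R(4,0)∈J1 [5;4;3]
P(3,4)∈J1 [5;5;3]
R(4,2)∈J1 [5;6;3]
mobility = 12 − 12 − 3 = -3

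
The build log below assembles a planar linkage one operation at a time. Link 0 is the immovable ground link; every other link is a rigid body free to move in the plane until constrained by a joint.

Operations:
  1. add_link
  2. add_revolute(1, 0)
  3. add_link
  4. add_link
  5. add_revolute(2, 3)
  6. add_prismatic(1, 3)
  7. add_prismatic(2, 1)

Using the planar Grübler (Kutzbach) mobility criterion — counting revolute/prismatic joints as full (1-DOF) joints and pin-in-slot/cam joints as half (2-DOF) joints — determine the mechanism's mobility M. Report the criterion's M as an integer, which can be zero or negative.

link 0 = ground. State L|J1|J2 = 1|0|0
+link1  2|0|0
R(1,0) f=1→J1  2|1|0
+link2  3|1|0
+link3  4|1|0
R(2,3) f=1→J1  4|2|0
P(1,3) f=1→J1  4|3|0
P(2,1) f=1→J1  4|4|0
M = 3(4−1)−2·4−0 = 9−8−0 = 1

M = 1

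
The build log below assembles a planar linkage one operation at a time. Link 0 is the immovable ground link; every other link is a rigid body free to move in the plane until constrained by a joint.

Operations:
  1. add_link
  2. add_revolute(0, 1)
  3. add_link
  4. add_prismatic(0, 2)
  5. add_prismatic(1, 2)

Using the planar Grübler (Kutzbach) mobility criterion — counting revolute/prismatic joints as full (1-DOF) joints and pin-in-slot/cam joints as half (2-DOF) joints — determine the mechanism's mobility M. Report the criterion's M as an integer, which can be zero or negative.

ground; <1,0,0>
#1 <2,0,0>
R:0↔1 J1 <2,1,0>
#2 <3,1,0>
P:0↔2 J1 <3,2,0>
P:1↔2 J1 <3,3,0>
3×2 − 2×3 − 1×0 = 0

M = 0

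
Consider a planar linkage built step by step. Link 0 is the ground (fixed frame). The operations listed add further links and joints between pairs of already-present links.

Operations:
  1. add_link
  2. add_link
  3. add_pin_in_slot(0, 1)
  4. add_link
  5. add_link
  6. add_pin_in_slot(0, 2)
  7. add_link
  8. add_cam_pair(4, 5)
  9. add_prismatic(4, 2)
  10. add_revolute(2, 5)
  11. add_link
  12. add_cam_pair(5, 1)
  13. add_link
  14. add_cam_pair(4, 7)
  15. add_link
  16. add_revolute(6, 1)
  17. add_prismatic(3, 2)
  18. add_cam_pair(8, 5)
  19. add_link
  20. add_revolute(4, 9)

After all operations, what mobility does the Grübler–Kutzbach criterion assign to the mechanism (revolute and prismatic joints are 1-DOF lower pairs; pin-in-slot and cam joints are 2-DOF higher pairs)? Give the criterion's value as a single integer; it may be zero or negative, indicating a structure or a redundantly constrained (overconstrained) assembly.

(L,J1,J2)=(1,0,0); link0 fixed
link1: (2,0,0)
link2: (3,0,0)
PS 0-1 [J2]: (3,0,1)
link3: (4,0,1)
link4: (5,0,1)
PS 0-2 [J2]: (5,0,2)
link5: (6,0,2)
C 4-5 [J2]: (6,0,3)
P 4-2 [J1]: (6,1,3)
R 2-5 [J1]: (6,2,3)
link6: (7,2,3)
C 5-1 [J2]: (7,2,4)
link7: (8,2,4)
C 4-7 [J2]: (8,2,5)
link8: (9,2,5)
R 6-1 [J1]: (9,3,5)
P 3-2 [J1]: (9,4,5)
C 8-5 [J2]: (9,4,6)
link9: (10,4,6)
R 4-9 [J1]: (10,5,6)
Grübler: 3·9 − 2·5 − 6 = 11

M = 11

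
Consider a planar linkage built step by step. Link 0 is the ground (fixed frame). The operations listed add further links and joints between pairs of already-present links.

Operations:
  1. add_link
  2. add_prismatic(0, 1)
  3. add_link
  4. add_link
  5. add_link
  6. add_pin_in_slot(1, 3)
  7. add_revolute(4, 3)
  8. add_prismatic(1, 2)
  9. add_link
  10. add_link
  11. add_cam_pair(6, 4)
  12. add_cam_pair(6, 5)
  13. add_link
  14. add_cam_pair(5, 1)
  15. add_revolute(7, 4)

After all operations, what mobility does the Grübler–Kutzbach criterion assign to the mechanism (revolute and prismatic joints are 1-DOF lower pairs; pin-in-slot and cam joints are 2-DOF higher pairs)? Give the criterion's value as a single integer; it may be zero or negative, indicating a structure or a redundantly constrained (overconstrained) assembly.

M = 9

L=1 J1=0 J2=0
add link → L=2 J1=0 J2=0
P@0,1 dof=1 J1 → L=2 J1=1 J2=0
add link → L=3 J1=1 J2=0
add link → L=4 J1=1 J2=0
add link → L=5 J1=1 J2=0
PS@1,3 dof=2 J2 → L=5 J1=1 J2=1
R@4,3 dof=1 J1 → L=5 J1=2 J2=1
P@1,2 dof=1 J1 → L=5 J1=3 J2=1
add link → L=6 J1=3 J2=1
add link → L=7 J1=3 J2=1
C@6,4 dof=2 J2 → L=7 J1=3 J2=2
C@6,5 dof=2 J2 → L=7 J1=3 J2=3
add link → L=8 J1=3 J2=3
C@5,1 dof=2 J2 → L=8 J1=3 J2=4
R@7,4 dof=1 J1 → L=8 J1=4 J2=4
M=3(L−1)−2J1−J2=3·7−2·4−4=9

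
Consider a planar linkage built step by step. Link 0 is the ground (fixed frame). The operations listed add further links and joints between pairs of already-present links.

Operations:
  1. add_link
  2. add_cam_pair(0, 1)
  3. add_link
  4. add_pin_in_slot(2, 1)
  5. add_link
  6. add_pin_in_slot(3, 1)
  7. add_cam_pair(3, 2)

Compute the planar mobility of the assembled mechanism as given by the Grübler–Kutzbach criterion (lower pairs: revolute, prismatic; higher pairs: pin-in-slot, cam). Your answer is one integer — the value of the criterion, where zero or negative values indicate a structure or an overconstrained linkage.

ground; <1,0,0>
#1 <2,0,0>
C:0↔1 J2 <2,0,1>
#2 <3,0,1>
PS:2↔1 J2 <3,0,2>
#3 <4,0,2>
PS:3↔1 J2 <4,0,3>
C:3↔2 J2 <4,0,4>
3×3 − 2×0 − 1×4 = 5

M = 5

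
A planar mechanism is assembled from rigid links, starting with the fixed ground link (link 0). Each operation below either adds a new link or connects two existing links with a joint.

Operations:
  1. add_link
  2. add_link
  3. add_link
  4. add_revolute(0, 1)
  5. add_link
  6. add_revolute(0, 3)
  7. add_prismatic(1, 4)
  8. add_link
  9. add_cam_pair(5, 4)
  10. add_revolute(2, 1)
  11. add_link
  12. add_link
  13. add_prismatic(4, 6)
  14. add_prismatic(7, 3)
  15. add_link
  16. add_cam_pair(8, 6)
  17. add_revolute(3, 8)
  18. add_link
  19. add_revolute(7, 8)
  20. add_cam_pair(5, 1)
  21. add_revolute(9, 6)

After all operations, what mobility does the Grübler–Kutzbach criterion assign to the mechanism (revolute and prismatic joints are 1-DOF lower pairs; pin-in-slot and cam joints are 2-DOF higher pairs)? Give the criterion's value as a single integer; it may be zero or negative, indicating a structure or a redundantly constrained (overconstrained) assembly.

link 0 = ground. State L|J1|J2 = 1|0|0
+link1  2|0|0
+link2  3|0|0
+link3  4|0|0
R(0,1) f=1→J1  4|1|0
+link4  5|1|0
R(0,3) f=1→J1  5|2|0
P(1,4) f=1→J1  5|3|0
+link5  6|3|0
C(5,4) f=2→J2  6|3|1
R(2,1) f=1→J1  6|4|1
+link6  7|4|1
+link7  8|4|1
P(4,6) f=1→J1  8|5|1
P(7,3) f=1→J1  8|6|1
+link8  9|6|1
C(8,6) f=2→J2  9|6|2
R(3,8) f=1→J1  9|7|2
+link9  10|7|2
R(7,8) f=1→J1  10|8|2
C(5,1) f=2→J2  10|8|3
R(9,6) f=1→J1  10|9|3
M = 3(10−1)−2·9−3 = 27−18−3 = 6

M = 6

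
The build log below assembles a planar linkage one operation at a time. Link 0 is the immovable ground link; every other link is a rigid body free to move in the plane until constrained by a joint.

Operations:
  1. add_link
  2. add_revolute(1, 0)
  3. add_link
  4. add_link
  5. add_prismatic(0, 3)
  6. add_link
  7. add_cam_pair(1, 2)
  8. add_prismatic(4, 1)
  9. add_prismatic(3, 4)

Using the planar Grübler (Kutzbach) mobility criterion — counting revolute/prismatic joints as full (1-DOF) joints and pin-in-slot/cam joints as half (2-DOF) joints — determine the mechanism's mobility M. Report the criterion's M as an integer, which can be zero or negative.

[1;0;0] (link 0 is ground)
L+ [2;0;0]
R(1,0)∈J1 [2;1;0]
L+ [3;1;0]
L+ [4;1;0]
P(0,3)∈J1 [4;2;0]
L+ [5;2;0]
C(1,2)∈J2 [5;2;1]
P(4,1)∈J1 [5;3;1]
P(3,4)∈J1 [5;4;1]
mobility = 12 − 8 − 1 = 3

M = 3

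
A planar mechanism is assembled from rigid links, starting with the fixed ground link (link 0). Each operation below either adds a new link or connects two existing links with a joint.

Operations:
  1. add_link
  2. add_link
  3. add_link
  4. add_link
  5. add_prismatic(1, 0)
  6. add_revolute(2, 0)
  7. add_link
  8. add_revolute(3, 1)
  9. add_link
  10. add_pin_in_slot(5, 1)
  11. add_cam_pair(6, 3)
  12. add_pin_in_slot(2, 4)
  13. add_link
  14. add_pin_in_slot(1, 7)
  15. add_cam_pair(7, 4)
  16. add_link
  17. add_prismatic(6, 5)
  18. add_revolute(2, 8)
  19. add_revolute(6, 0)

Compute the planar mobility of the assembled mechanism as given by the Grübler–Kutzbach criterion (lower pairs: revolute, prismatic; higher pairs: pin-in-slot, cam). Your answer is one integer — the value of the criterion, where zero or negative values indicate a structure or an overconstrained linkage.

(L,J1,J2)=(1,0,0); link0 fixed
link1: (2,0,0)
link2: (3,0,0)
link3: (4,0,0)
link4: (5,0,0)
P 1-0 [J1]: (5,1,0)
R 2-0 [J1]: (5,2,0)
link5: (6,2,0)
R 3-1 [J1]: (6,3,0)
link6: (7,3,0)
PS 5-1 [J2]: (7,3,1)
C 6-3 [J2]: (7,3,2)
PS 2-4 [J2]: (7,3,3)
link7: (8,3,3)
PS 1-7 [J2]: (8,3,4)
C 7-4 [J2]: (8,3,5)
link8: (9,3,5)
P 6-5 [J1]: (9,4,5)
R 2-8 [J1]: (9,5,5)
R 6-0 [J1]: (9,6,5)
Grübler: 3·8 − 2·6 − 5 = 7

M = 7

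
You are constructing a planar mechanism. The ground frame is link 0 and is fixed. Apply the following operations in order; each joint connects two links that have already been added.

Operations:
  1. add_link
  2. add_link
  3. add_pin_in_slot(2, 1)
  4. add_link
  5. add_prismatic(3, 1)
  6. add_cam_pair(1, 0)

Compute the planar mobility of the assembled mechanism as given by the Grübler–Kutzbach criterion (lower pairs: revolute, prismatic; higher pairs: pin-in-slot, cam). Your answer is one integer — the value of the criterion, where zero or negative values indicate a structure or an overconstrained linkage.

M = 5

L=1 J1=0 J2=0
add link → L=2 J1=0 J2=0
add link → L=3 J1=0 J2=0
PS@2,1 dof=2 J2 → L=3 J1=0 J2=1
add link → L=4 J1=0 J2=1
P@3,1 dof=1 J1 → L=4 J1=1 J2=1
C@1,0 dof=2 J2 → L=4 J1=1 J2=2
M=3(L−1)−2J1−J2=3·3−2·1−2=5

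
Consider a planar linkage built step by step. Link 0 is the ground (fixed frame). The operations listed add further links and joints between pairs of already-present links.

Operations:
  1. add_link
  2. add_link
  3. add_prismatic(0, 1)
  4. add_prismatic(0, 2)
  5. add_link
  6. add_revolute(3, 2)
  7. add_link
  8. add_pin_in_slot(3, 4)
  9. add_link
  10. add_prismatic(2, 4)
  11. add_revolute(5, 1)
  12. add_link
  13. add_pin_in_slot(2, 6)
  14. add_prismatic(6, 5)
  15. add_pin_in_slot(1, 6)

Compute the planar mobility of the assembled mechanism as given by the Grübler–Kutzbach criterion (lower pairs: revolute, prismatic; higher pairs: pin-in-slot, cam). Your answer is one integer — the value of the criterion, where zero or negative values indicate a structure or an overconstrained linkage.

M = 3

[1;0;0] (link 0 is ground)
L+ [2;0;0]
L+ [3;0;0]
P(0,1)∈J1 [3;1;0]
P(0,2)∈J1 [3;2;0]
L+ [4;2;0]
R(3,2)∈J1 [4;3;0]
L+ [5;3;0]
PS(3,4)∈J2 [5;3;1]
L+ [6;3;1]
P(2,4)∈J1 [6;4;1]
R(5,1)∈J1 [6;5;1]
L+ [7;5;1]
PS(2,6)∈J2 [7;5;2]
P(6,5)∈J1 [7;6;2]
PS(1,6)∈J2 [7;6;3]
mobility = 18 − 12 − 3 = 3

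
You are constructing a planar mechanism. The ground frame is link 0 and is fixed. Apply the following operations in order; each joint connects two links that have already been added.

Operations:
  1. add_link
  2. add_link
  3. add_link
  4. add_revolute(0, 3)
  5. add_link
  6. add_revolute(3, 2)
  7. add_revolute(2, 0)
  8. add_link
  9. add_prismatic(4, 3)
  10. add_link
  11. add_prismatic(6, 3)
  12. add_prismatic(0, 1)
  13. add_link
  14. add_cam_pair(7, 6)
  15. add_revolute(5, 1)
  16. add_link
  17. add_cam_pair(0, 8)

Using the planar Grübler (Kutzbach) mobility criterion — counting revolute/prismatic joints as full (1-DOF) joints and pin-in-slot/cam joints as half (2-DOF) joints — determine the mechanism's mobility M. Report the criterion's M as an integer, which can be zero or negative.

M = 8

link 0 = ground. State L|J1|J2 = 1|0|0
+link1  2|0|0
+link2  3|0|0
+link3  4|0|0
R(0,3) f=1→J1  4|1|0
+link4  5|1|0
R(3,2) f=1→J1  5|2|0
R(2,0) f=1→J1  5|3|0
+link5  6|3|0
P(4,3) f=1→J1  6|4|0
+link6  7|4|0
P(6,3) f=1→J1  7|5|0
P(0,1) f=1→J1  7|6|0
+link7  8|6|0
C(7,6) f=2→J2  8|6|1
R(5,1) f=1→J1  8|7|1
+link8  9|7|1
C(0,8) f=2→J2  9|7|2
M = 3(9−1)−2·7−2 = 24−14−2 = 8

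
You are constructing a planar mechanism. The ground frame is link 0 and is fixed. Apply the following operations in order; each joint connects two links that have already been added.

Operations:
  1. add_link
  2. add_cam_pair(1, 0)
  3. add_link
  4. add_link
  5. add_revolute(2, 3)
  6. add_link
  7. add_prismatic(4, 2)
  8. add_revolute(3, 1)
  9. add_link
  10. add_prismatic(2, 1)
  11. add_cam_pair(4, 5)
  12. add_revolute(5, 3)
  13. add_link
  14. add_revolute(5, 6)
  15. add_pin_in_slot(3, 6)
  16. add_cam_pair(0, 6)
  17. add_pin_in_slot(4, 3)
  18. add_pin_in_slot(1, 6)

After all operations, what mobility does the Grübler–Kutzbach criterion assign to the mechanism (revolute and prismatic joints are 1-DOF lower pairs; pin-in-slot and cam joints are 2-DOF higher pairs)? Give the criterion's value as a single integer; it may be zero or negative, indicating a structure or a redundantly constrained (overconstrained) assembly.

M = 0

[1;0;0] (link 0 is ground)
L+ [2;0;0]
C(1,0)∈J2 [2;0;1]
L+ [3;0;1]
L+ [4;0;1]
R(2,3)∈J1 [4;1;1]
L+ [5;1;1]
P(4,2)∈J1 [5;2;1]
R(3,1)∈J1 [5;3;1]
L+ [6;3;1]
P(2,1)∈J1 [6;4;1]
C(4,5)∈J2 [6;4;2]
R(5,3)∈J1 [6;5;2]
L+ [7;5;2]
R(5,6)∈J1 [7;6;2]
PS(3,6)∈J2 [7;6;3]
C(0,6)∈J2 [7;6;4]
PS(4,3)∈J2 [7;6;5]
PS(1,6)∈J2 [7;6;6]
mobility = 18 − 12 − 6 = 0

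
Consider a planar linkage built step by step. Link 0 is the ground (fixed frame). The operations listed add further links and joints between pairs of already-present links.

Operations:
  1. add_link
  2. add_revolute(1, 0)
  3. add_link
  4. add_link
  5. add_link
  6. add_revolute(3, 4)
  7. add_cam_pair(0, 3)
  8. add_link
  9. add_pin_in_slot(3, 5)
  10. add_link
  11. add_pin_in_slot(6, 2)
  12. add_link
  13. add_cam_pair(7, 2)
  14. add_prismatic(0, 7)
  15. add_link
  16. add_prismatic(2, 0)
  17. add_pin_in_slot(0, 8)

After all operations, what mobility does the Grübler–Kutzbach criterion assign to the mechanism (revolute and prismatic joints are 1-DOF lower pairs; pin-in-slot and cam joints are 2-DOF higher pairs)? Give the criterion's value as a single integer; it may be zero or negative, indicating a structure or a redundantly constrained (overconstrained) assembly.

M = 11

(L,J1,J2)=(1,0,0); link0 fixed
link1: (2,0,0)
R 1-0 [J1]: (2,1,0)
link2: (3,1,0)
link3: (4,1,0)
link4: (5,1,0)
R 3-4 [J1]: (5,2,0)
C 0-3 [J2]: (5,2,1)
link5: (6,2,1)
PS 3-5 [J2]: (6,2,2)
link6: (7,2,2)
PS 6-2 [J2]: (7,2,3)
link7: (8,2,3)
C 7-2 [J2]: (8,2,4)
P 0-7 [J1]: (8,3,4)
link8: (9,3,4)
P 2-0 [J1]: (9,4,4)
PS 0-8 [J2]: (9,4,5)
Grübler: 3·8 − 2·4 − 5 = 11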